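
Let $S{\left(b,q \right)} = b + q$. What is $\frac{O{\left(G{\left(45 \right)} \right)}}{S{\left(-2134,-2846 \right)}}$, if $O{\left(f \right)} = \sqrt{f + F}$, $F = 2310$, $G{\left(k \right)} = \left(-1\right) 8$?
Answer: $- \frac{\sqrt{2302}}{4980} \approx -0.0096344$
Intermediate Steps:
$G{\left(k \right)} = -8$
$O{\left(f \right)} = \sqrt{2310 + f}$ ($O{\left(f \right)} = \sqrt{f + 2310} = \sqrt{2310 + f}$)
$\frac{O{\left(G{\left(45 \right)} \right)}}{S{\left(-2134,-2846 \right)}} = \frac{\sqrt{2310 - 8}}{-2134 - 2846} = \frac{\sqrt{2302}}{-4980} = \sqrt{2302} \left(- \frac{1}{4980}\right) = - \frac{\sqrt{2302}}{4980}$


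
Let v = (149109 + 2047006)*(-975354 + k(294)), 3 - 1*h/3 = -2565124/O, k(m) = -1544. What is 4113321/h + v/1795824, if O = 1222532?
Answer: -323792343673132657/349777130040 ≈ -9.2571e+5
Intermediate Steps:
h = 4674540/305633 (h = 9 - (-7695372)/1222532 = 9 - 3*(-641281/305633) = 9 + 1923843/305633 = 4674540/305633 ≈ 15.295)
v = -2145380351270 (v = (149109 + 2047006)*(-975354 - 1544) = 2196115*(-976898) = -2145380351270)
4113321/h + v/1795824 = 4113321/(4674540/305633) - 2145380351270/1795824 = 4113321*(305633/4674540) - 2145380351270*1/1795824 = 419055545731/1558180 - 1072690175635/897912 = -323792343673132657/349777130040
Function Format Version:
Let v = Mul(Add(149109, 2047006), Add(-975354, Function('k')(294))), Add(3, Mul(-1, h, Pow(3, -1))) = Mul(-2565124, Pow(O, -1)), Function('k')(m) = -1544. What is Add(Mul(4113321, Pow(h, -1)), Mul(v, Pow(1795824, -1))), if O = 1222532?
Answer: Rational(-323792343673132657, 349777130040) ≈ -9.2571e+5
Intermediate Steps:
h = Rational(4674540, 305633) (h = Add(9, Mul(-3, Mul(-2565124, Pow(1222532, -1)))) = Add(9, Mul(-3, Mul(-2565124, Rational(1, 1222532)))) = Add(9, Mul(-3, Rational(-641281, 305633))) = Add(9, Rational(1923843, 305633)) = Rational(4674540, 305633) ≈ 15.295)
v = -2145380351270 (v = Mul(Add(149109, 2047006), Add(-975354, -1544)) = Mul(2196115, -976898) = -2145380351270)
Add(Mul(4113321, Pow(h, -1)), Mul(v, Pow(1795824, -1))) = Add(Mul(4113321, Pow(Rational(4674540, 305633), -1)), Mul(-2145380351270, Pow(1795824, -1))) = Add(Mul(4113321, Rational(305633, 4674540)), Mul(-2145380351270, Rational(1, 1795824))) = Add(Rational(419055545731, 1558180), Rational(-1072690175635, 897912)) = Rational(-323792343673132657, 349777130040)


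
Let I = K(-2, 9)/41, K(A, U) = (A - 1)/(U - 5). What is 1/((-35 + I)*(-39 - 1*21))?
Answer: 41/86145 ≈ 0.00047594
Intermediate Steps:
K(A, U) = (-1 + A)/(-5 + U)
I = -3/164 (I = ((-1 - 2)/(-5 + 9))/41 = (-3/4)*(1/41) = ((1/4)*(-3))*(1/41) = -3/4*1/41 = -3/164 ≈ -0.018293)
1/((-35 + I)*(-39 - 1*21)) = 1/((-35 - 3/164)*(-39 - 1*21)) = 1/((-5743/164)*(-39 - 21)) = -164/5743/(-60) = -164/5743*(-1/60) = 41/86145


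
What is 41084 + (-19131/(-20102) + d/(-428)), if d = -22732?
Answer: 88484437459/2150914 ≈ 41138.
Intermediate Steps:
41084 + (-19131/(-20102) + d/(-428)) = 41084 + (-19131/(-20102) - 22732/(-428)) = 41084 + (-19131*(-1/20102) - 22732*(-1/428)) = 41084 + (19131/20102 + 5683/107) = 41084 + 116286683/2150914 = 88484437459/2150914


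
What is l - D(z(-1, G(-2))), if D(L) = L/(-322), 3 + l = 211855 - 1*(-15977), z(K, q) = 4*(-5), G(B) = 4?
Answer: 36680459/161 ≈ 2.2783e+5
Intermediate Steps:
z(K, q) = -20
l = 227829 (l = -3 + (211855 - 1*(-15977)) = -3 + (211855 + 15977) = -3 + 227832 = 227829)
D(L) = -L/322 (D(L) = L*(-1/322) = -L/322)
l - D(z(-1, G(-2))) = 227829 - (-1)*(-20)/322 = 227829 - 1*10/161 = 227829 - 10/161 = 36680459/161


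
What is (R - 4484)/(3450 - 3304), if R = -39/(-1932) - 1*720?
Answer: -3351363/94024 ≈ -35.644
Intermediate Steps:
R = -463667/644 (R = -39*(-1/1932) - 720 = 13/644 - 720 = -463667/644 ≈ -719.98)
(R - 4484)/(3450 - 3304) = (-463667/644 - 4484)/(3450 - 3304) = -3351363/644/146 = -3351363/644*1/146 = -3351363/94024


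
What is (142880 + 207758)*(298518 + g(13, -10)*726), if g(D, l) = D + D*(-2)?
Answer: 101362433040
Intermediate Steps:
g(D, l) = -D (g(D, l) = D - 2*D = -D)
(142880 + 207758)*(298518 + g(13, -10)*726) = (142880 + 207758)*(298518 - 1*13*726) = 350638*(298518 - 13*726) = 350638*(298518 - 9438) = 350638*289080 = 101362433040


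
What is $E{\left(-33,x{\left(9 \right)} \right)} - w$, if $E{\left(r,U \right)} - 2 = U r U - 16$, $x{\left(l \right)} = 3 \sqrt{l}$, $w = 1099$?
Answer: $-3786$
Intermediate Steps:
$E{\left(r,U \right)} = -14 + r U^{2}$ ($E{\left(r,U \right)} = 2 + \left(U r U - 16\right) = 2 + \left(r U^{2} - 16\right) = 2 + \left(-16 + r U^{2}\right) = -14 + r U^{2}$)
$E{\left(-33,x{\left(9 \right)} \right)} - w = \left(-14 - 33 \left(3 \sqrt{9}\right)^{2}\right) - 1099 = \left(-14 - 33 \left(3 \cdot 3\right)^{2}\right) - 1099 = \left(-14 - 33 \cdot 9^{2}\right) - 1099 = \left(-14 - 2673\right) - 1099 = -2687 - 1099 = -3786$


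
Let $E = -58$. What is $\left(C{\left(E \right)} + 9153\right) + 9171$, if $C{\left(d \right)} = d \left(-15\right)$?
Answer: $19194$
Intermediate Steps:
$C{\left(d \right)} = - 15 d$
$\left(C{\left(E \right)} + 9153\right) + 9171 = \left(\left(-15\right) \left(-58\right) + 9153\right) + 9171 = \left(870 + 9153\right) + 9171 = 10023 + 9171 = 19194$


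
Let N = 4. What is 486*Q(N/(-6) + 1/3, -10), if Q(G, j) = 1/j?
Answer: -243/5 ≈ -48.600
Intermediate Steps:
486*Q(N/(-6) + 1/3, -10) = 486/(-10) = 486*(-⅒) = -243/5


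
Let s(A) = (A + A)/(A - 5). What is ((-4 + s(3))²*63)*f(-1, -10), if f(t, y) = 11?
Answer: 33957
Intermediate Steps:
s(A) = 2*A/(-5 + A) (s(A) = (2*A)/(-5 + A) = 2*A/(-5 + A))
((-4 + s(3))²*63)*f(-1, -10) = ((-4 + 2*3/(-5 + 3))²*63)*11 = ((-4 + 2*3/(-2))²*63)*11 = ((-4 + 2*3*(-½))²*63)*11 = ((-4 - 3)²*63)*11 = ((-7)²*63)*11 = (49*63)*11 = 3087*11 = 33957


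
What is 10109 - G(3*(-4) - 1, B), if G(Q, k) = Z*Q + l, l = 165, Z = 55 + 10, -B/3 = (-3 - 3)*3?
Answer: 10789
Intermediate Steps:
B = 54 (B = -3*(-3 - 3)*3 = -(-18)*3 = -3*(-18) = 54)
Z = 65
G(Q, k) = 165 + 65*Q (G(Q, k) = 65*Q + 165 = 165 + 65*Q)
10109 - G(3*(-4) - 1, B) = 10109 - (165 + 65*(3*(-4) - 1)) = 10109 - (165 + 65*(-12 - 1)) = 10109 - (165 + 65*(-13)) = 10109 - (165 - 845) = 10109 - 1*(-680) = 10109 + 680 = 10789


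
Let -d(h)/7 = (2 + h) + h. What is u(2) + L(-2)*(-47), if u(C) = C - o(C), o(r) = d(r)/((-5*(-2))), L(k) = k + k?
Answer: 971/5 ≈ 194.20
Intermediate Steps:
L(k) = 2*k
d(h) = -14 - 14*h (d(h) = -7*((2 + h) + h) = -7*(2 + 2*h) = -14 - 14*h)
o(r) = -7/5 - 7*r/5 (o(r) = (-14 - 14*r)/((-5*(-2))) = (-14 - 14*r)/10 = (-14 - 14*r)*(⅒) = -7/5 - 7*r/5)
u(C) = 7/5 + 12*C/5 (u(C) = C - (-7/5 - 7*C/5) = C + (7/5 + 7*C/5) = 7/5 + 12*C/5)
u(2) + L(-2)*(-47) = (7/5 + (12/5)*2) + (2*(-2))*(-47) = (7/5 + 24/5) - 4*(-47) = 31/5 + 188 = 971/5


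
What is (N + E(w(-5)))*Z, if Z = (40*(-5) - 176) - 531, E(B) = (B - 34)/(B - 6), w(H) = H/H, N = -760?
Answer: 3416669/5 ≈ 6.8333e+5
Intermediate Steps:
w(H) = 1
E(B) = (-34 + B)/(-6 + B)
Z = -907 (Z = (-200 - 176) - 531 = -376 - 531 = -907)
(N + E(w(-5)))*Z = (-760 + (-34 + 1)/(-6 + 1))*(-907) = (-760 - 33/(-5))*(-907) = (-760 - ⅕*(-33))*(-907) = (-760 + 33/5)*(-907) = -3767/5*(-907) = 3416669/5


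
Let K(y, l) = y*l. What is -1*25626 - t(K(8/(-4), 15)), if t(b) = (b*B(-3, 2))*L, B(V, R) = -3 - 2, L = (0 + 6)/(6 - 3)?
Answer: -25926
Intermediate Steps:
L = 2 (L = 6/3 = 6*(1/3) = 2)
B(V, R) = -5
K(y, l) = l*y
t(b) = -10*b (t(b) = (b*(-5))*2 = -5*b*2 = -10*b)
-1*25626 - t(K(8/(-4), 15)) = -1*25626 - (-10)*15*(8/(-4)) = -25626 - (-10)*15*(8*(-1/4)) = -25626 - (-10)*15*(-2) = -25626 - (-10)*(-30) = -25626 - 1*300 = -25626 - 300 = -25926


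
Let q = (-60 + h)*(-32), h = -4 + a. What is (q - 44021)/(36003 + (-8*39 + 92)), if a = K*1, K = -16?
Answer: -41461/35783 ≈ -1.1587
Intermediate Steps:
a = -16 (a = -16*1 = -16)
h = -20 (h = -4 - 16 = -20)
q = 2560 (q = (-60 - 20)*(-32) = -80*(-32) = 2560)
(q - 44021)/(36003 + (-8*39 + 92)) = (2560 - 44021)/(36003 + (-8*39 + 92)) = -41461/(36003 + (-312 + 92)) = -41461/(36003 - 220) = -41461/35783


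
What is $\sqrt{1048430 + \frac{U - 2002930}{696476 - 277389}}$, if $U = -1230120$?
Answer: $\frac{2 \sqrt{46034627268480330}}{419087} \approx 1023.9$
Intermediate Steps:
$\sqrt{1048430 + \frac{U - 2002930}{696476 - 277389}} = \sqrt{1048430 + \frac{-1230120 - 2002930}{696476 - 277389}} = \sqrt{1048430 - \frac{3233050}{419087}} = \sqrt{\frac{439380150360}{419087}} = \frac{2 \sqrt{46034627268480330}}{419087}$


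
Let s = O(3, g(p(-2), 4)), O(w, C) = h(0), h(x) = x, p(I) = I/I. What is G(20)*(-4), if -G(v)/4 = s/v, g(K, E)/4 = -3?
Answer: 0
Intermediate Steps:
p(I) = 1
g(K, E) = -12 (g(K, E) = 4*(-3) = -12)
O(w, C) = 0
s = 0
G(v) = 0 (G(v) = -0/v = -4*0 = 0)
G(20)*(-4) = 0*(-4) = 0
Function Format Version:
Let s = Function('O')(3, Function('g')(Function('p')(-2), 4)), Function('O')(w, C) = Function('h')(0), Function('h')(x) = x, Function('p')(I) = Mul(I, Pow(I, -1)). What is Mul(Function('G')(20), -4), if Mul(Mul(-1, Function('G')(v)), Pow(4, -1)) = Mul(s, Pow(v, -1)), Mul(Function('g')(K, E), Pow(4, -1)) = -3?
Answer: 0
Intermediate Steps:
Function('p')(I) = 1
Function('g')(K, E) = -12 (Function('g')(K, E) = Mul(4, -3) = -12)
Function('O')(w, C) = 0
s = 0
Function('G')(v) = 0 (Function('G')(v) = Mul(-4, Mul(0, Pow(v, -1))) = Mul(-4, 0) = 0)
Mul(Function('G')(20), -4) = Mul(0, -4) = 0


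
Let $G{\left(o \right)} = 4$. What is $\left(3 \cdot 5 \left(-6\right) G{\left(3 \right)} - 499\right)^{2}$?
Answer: $737881$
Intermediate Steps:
$\left(3 \cdot 5 \left(-6\right) G{\left(3 \right)} - 499\right)^{2} = \left(3 \cdot 5 \left(-6\right) 4 - 499\right)^{2} = \left(15 \left(-6\right) 4 - 499\right)^{2} = \left(\left(-90\right) 4 - 499\right)^{2} = \left(-360 - 499\right)^{2} = \left(-859\right)^{2} = 737881$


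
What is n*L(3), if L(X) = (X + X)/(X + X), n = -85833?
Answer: -85833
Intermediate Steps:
L(X) = 1 (L(X) = (2*X)/((2*X)) = (2*X)*(1/(2*X)) = 1)
n*L(3) = -85833*1 = -85833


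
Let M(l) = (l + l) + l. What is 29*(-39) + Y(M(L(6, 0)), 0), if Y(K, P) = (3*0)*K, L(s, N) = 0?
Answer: -1131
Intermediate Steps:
M(l) = 3*l (M(l) = 2*l + l = 3*l)
Y(K, P) = 0 (Y(K, P) = 0*K = 0)
29*(-39) + Y(M(L(6, 0)), 0) = 29*(-39) + 0 = -1131 + 0 = -1131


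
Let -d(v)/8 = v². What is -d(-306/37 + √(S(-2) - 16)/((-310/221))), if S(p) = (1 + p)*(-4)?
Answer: 16392119304/32890225 + 1082016*I*√3/5735 ≈ 498.39 + 326.78*I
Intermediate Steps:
S(p) = -4 - 4*p
d(v) = -8*v²
-d(-306/37 + √(S(-2) - 16)/((-310/221))) = -(-8)*(-306/37 + √((-4 - 4*(-2)) - 16)/((-310/221)))² = -(-8)*(-306*1/37 + √((-4 + 8) - 16)/((-310*1/221)))² = -(-8)*(-306/37 + √(4 - 16)/(-310/221))² = -(-8)*(-306/37 + √(-12)*(-221/310))² = -(-8)*(-306/37 + (2*I*√3)*(-221/310))² = -(-8)*(-306/37 - 221*I*√3/155)² = 8*(-306/37 - 221*I*√3/155)²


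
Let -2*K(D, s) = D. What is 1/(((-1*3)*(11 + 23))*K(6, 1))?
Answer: 1/306 ≈ 0.0032680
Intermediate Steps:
K(D, s) = -D/2
1/(((-1*3)*(11 + 23))*K(6, 1)) = 1/(((-1*3)*(11 + 23))*(-1/2*6)) = 1/(-3*34*(-3)) = 1/(-102*(-3)) = 1/306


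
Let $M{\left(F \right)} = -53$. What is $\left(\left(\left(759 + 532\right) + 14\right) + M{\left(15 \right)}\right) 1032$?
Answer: $1292064$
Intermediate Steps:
$\left(\left(\left(759 + 532\right) + 14\right) + M{\left(15 \right)}\right) 1032 = \left(\left(\left(759 + 532\right) + 14\right) - 53\right) 1032 = \left(\left(1291 + 14\right) - 53\right) 1032 = \left(1305 - 53\right) 1032 = 1252 \cdot 1032 = 1292064$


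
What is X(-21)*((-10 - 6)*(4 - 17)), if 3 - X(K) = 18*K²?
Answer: -1650480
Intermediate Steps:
X(K) = 3 - 18*K²
X(-21)*((-10 - 6)*(4 - 17)) = (3 - 18*(-21)²)*((-10 - 6)*(4 - 17)) = (3 - 18*441)*(-16*(-13)) = (3 - 7938)*208 = -7935*208 = -1650480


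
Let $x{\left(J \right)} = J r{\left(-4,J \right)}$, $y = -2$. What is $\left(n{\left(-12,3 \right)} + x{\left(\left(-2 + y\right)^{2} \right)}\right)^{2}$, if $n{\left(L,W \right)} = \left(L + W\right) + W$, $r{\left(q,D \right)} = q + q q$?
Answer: $34596$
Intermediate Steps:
$r{\left(q,D \right)} = q + q^{2}$
$x{\left(J \right)} = 12 J$ ($x{\left(J \right)} = J \left(- 4 \left(1 - 4\right)\right) = J \left(\left(-4\right) \left(-3\right)\right) = J 12 = 12 J$)
$n{\left(L,W \right)} = L + 2 W$
$\left(n{\left(-12,3 \right)} + x{\left(\left(-2 + y\right)^{2} \right)}\right)^{2} = \left(\left(-12 + 2 \cdot 3\right) + 12 \left(-2 - 2\right)^{2}\right)^{2} = \left(\left(-12 + 6\right) + 12 \left(-4\right)^{2}\right)^{2} = \left(-6 + 12 \cdot 16\right)^{2} = \left(-6 + 192\right)^{2} = 186^{2} = 34596$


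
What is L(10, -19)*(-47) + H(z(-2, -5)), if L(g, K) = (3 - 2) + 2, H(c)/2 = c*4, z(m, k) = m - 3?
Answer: -181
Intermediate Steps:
z(m, k) = -3 + m
H(c) = 8*c (H(c) = 2*(c*4) = 2*(4*c) = 8*c)
L(g, K) = 3 (L(g, K) = 1 + 2 = 3)
L(10, -19)*(-47) + H(z(-2, -5)) = 3*(-47) + 8*(-3 - 2) = -141 + 8*(-5) = -141 - 40 = -181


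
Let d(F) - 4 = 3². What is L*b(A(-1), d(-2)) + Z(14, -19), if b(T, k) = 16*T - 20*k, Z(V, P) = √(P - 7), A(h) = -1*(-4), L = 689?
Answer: -135044 + I*√26 ≈ -1.3504e+5 + 5.099*I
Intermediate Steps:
A(h) = 4
Z(V, P) = √(-7 + P)
d(F) = 13 (d(F) = 4 + 3² = 4 + 9 = 13)
b(T, k) = -20*k + 16*T
L*b(A(-1), d(-2)) + Z(14, -19) = 689*(-20*13 + 16*4) + √(-7 - 19) = 689*(-260 + 64) + √(-26) = 689*(-196) + I*√26 = -135044 + I*√26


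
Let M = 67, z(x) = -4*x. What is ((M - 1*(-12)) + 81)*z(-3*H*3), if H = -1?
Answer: -5760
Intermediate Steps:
((M - 1*(-12)) + 81)*z(-3*H*3) = ((67 - 1*(-12)) + 81)*(-4*(-3*(-1))*3) = ((67 + 12) + 81)*(-12*3) = (79 + 81)*(-4*9) = 160*(-36) = -5760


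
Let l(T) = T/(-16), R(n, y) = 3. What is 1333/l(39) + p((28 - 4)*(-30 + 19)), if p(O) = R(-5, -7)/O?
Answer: -1876903/3432 ≈ -546.88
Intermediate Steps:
l(T) = -T/16 (l(T) = T*(-1/16) = -T/16)
p(O) = 3/O
1333/l(39) + p((28 - 4)*(-30 + 19)) = 1333/((-1/16*39)) + 3/(((28 - 4)*(-30 + 19))) = 1333/(-39/16) + 3/((24*(-11))) = 1333*(-16/39) + 3/(-264) = -21328/39 + 3*(-1/264) = -21328/39 - 1/88 = -1876903/3432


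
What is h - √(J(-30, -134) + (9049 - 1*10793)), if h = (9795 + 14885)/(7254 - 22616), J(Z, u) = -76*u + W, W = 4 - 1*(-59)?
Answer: -12340/7681 - √8503 ≈ -93.818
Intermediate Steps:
W = 63 (W = 4 + 59 = 63)
J(Z, u) = 63 - 76*u (J(Z, u) = -76*u + 63 = 63 - 76*u)
h = -12340/7681 (h = 24680/(-15362) = 24680*(-1/15362) = -12340/7681 ≈ -1.6066)
h - √(J(-30, -134) + (9049 - 1*10793)) = -12340/7681 - √((63 - 76*(-134)) + (9049 - 1*10793)) = -12340/7681 - √((63 + 10184) + (9049 - 10793)) = -12340/7681 - √(10247 - 1744) = -12340/7681 - √8503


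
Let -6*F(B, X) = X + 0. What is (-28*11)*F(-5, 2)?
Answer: 308/3 ≈ 102.67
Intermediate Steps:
F(B, X) = -X/6 (F(B, X) = -(X + 0)/6 = -X/6)
(-28*11)*F(-5, 2) = (-28*11)*(-⅙*2) = -308*(-⅓) = 308/3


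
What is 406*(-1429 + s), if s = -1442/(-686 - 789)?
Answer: -855171198/1475 ≈ -5.7978e+5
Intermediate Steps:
s = 1442/1475 (s = -1442/(-1475) = -1442*(-1/1475) = 1442/1475 ≈ 0.97763)
406*(-1429 + s) = 406*(-1429 + 1442/1475) = 406*(-2106333/1475) = -855171198/1475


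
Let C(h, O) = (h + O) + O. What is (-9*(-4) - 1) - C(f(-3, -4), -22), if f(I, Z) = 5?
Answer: 74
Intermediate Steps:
C(h, O) = h + 2*O (C(h, O) = (O + h) + O = h + 2*O)
(-9*(-4) - 1) - C(f(-3, -4), -22) = (-9*(-4) - 1) - (5 + 2*(-22)) = (36 - 1) - (5 - 44) = 35 - 1*(-39) = 35 + 39 = 74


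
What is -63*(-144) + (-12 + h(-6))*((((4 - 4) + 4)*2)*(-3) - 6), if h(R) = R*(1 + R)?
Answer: 8532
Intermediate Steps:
-63*(-144) + (-12 + h(-6))*((((4 - 4) + 4)*2)*(-3) - 6) = -63*(-144) + (-12 - 6*(1 - 6))*((((4 - 4) + 4)*2)*(-3) - 6) = 9072 + (-12 - 6*(-5))*(((0 + 4)*2)*(-3) - 6) = 9072 + (-12 + 30)*((4*2)*(-3) - 6) = 9072 + 18*(8*(-3) - 6) = 9072 + 18*(-24 - 6) = 9072 + 18*(-30) = 9072 - 540 = 8532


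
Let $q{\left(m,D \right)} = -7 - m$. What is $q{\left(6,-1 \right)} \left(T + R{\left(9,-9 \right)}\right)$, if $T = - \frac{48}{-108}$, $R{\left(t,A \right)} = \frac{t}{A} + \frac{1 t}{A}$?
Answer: $\frac{182}{9} \approx 20.222$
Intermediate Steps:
$R{\left(t,A \right)} = \frac{2 t}{A}$ ($R{\left(t,A \right)} = \frac{t}{A} + \frac{t}{A} = \frac{2 t}{A}$)
$T = \frac{4}{9}$ ($T = \left(-48\right) \left(- \frac{1}{108}\right) = \frac{4}{9} \approx 0.44444$)
$q{\left(6,-1 \right)} \left(T + R{\left(9,-9 \right)}\right) = \left(-7 - 6\right) \left(\frac{4}{9} + 2 \cdot 9 \frac{1}{-9}\right) = \left(-7 - 6\right) \left(\frac{4}{9} + 2 \cdot 9 \left(- \frac{1}{9}\right)\right) = - 13 \left(\frac{4}{9} - 2\right) = \left(-13\right) \left(- \frac{14}{9}\right) = \frac{182}{9}$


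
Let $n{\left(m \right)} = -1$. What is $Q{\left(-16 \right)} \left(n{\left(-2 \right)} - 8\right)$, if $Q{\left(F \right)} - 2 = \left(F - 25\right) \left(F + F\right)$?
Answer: $-11826$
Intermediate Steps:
$Q{\left(F \right)} = 2 + 2 F \left(-25 + F\right)$ ($Q{\left(F \right)} = 2 + \left(F - 25\right) \left(F + F\right) = 2 + \left(-25 + F\right) 2 F = 2 + 2 F \left(-25 + F\right)$)
$Q{\left(-16 \right)} \left(n{\left(-2 \right)} - 8\right) = \left(2 - -800 + 2 \left(-16\right)^{2}\right) \left(-1 - 8\right) = \left(2 + 800 + 2 \cdot 256\right) \left(-1 - 8\right) = \left(2 + 800 + 512\right) \left(-9\right) = 1314 \left(-9\right) = -11826$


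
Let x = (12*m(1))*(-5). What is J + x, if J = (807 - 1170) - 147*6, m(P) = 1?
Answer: -1305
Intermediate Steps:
J = -1245 (J = -363 - 1*882 = -363 - 882 = -1245)
x = -60 (x = (12*1)*(-5) = 12*(-5) = -60)
J + x = -1245 - 60 = -1305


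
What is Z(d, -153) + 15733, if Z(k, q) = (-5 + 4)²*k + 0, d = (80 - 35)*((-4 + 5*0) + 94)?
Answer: 19783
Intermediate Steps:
d = 4050 (d = 45*((-4 + 0) + 94) = 45*(-4 + 94) = 45*90 = 4050)
Z(k, q) = k (Z(k, q) = (-1)²*k + 0 = 1*k + 0 = k + 0 = k)
Z(d, -153) + 15733 = 4050 + 15733 = 19783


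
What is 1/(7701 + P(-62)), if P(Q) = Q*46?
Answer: 1/4849 ≈ 0.00020623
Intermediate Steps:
P(Q) = 46*Q
1/(7701 + P(-62)) = 1/(7701 + 46*(-62)) = 1/(7701 - 2852) = 1/4849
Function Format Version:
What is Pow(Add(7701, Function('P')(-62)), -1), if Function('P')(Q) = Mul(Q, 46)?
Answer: Rational(1, 4849) ≈ 0.00020623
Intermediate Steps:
Function('P')(Q) = Mul(46, Q)
Pow(Add(7701, Function('P')(-62)), -1) = Pow(Add(7701, Mul(46, -62)), -1) = Pow(Add(7701, -2852), -1) = Pow(4849, -1) = Rational(1, 4849)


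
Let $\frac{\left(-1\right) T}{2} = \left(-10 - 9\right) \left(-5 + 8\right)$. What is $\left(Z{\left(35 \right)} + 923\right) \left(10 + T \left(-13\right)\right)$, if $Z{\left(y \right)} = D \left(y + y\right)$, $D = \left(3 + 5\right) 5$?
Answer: $-5480256$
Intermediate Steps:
$D = 40$ ($D = 8 \cdot 5 = 40$)
$Z{\left(y \right)} = 80 y$ ($Z{\left(y \right)} = 40 \left(y + y\right) = 40 \cdot 2 y = 80 y$)
$T = 114$ ($T = - 2 \left(-10 - 9\right) \left(-5 + 8\right) = - 2 \left(\left(-19\right) 3\right) = \left(-2\right) \left(-57\right) = 114$)
$\left(Z{\left(35 \right)} + 923\right) \left(10 + T \left(-13\right)\right) = \left(80 \cdot 35 + 923\right) \left(10 + 114 \left(-13\right)\right) = \left(2800 + 923\right) \left(10 - 1482\right) = 3723 \left(-1472\right) = -5480256$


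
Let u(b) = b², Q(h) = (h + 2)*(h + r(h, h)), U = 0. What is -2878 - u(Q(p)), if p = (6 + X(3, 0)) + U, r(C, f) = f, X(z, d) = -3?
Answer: -3778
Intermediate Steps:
p = 3 (p = (6 - 3) + 0 = 3 + 0 = 3)
Q(h) = 2*h*(2 + h) (Q(h) = (h + 2)*(h + h) = (2 + h)*(2*h) = 2*h*(2 + h))
-2878 - u(Q(p)) = -2878 - (2*3*(2 + 3))² = -2878 - (2*3*5)² = -2878 - 1*30² = -2878 - 1*900 = -2878 - 900 = -3778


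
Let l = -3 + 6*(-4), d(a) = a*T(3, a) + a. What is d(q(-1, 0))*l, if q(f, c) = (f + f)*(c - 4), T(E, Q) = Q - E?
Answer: -1296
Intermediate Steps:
q(f, c) = 2*f*(-4 + c) (q(f, c) = (2*f)*(-4 + c) = 2*f*(-4 + c))
d(a) = a + a*(-3 + a) (d(a) = a*(a - 1*3) + a = a*(a - 3) + a = a*(-3 + a) + a = a + a*(-3 + a))
l = -27 (l = -3 - 24 = -27)
d(q(-1, 0))*l = ((2*(-1)*(-4 + 0))*(-2 + 2*(-1)*(-4 + 0)))*(-27) = ((2*(-1)*(-4))*(-2 + 2*(-1)*(-4)))*(-27) = (8*(-2 + 8))*(-27) = (8*6)*(-27) = 48*(-27) = -1296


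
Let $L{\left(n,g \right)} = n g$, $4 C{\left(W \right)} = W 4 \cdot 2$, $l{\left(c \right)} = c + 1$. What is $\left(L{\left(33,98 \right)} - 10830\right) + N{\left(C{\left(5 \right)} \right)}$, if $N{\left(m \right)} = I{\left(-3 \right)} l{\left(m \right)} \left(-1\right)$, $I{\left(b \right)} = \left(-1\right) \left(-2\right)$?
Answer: $-7618$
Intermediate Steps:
$l{\left(c \right)} = 1 + c$
$C{\left(W \right)} = 2 W$ ($C{\left(W \right)} = \frac{W 4 \cdot 2}{4} = \frac{4 W 2}{4} = \frac{8 W}{4} = 2 W$)
$I{\left(b \right)} = 2$
$L{\left(n,g \right)} = g n$
$N{\left(m \right)} = -2 - 2 m$ ($N{\left(m \right)} = 2 \left(1 + m\right) \left(-1\right) = \left(2 + 2 m\right) \left(-1\right) = -2 - 2 m$)
$\left(L{\left(33,98 \right)} - 10830\right) + N{\left(C{\left(5 \right)} \right)} = \left(98 \cdot 33 - 10830\right) - \left(2 + 2 \cdot 2 \cdot 5\right) = \left(3234 - 10830\right) - 22 = -7596 - 22 = -7618$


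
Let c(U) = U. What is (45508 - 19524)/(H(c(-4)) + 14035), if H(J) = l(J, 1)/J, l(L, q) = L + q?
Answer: 103936/56143 ≈ 1.8513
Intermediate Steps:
H(J) = (1 + J)/J (H(J) = (J + 1)/J = (1 + J)/J)
(45508 - 19524)/(H(c(-4)) + 14035) = (45508 - 19524)/((1 - 4)/(-4) + 14035) = 25984/(-¼*(-3) + 14035) = 25984/(¾ + 14035) = 25984/(56143/4) = 25984*(4/56143) = 103936/56143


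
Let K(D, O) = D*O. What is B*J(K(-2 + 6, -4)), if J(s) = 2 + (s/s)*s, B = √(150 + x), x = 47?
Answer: -14*√197 ≈ -196.50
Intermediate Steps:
B = √197 (B = √(150 + 47) = √197 ≈ 14.036)
J(s) = 2 + s (J(s) = 2 + 1*s = 2 + s)
B*J(K(-2 + 6, -4)) = √197*(2 + (-2 + 6)*(-4)) = √197*(2 + 4*(-4)) = √197*(2 - 16) = √197*(-14) = -14*√197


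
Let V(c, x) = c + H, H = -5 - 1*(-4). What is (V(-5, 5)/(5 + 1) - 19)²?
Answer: 400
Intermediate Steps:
H = -1 (H = -5 + 4 = -1)
V(c, x) = -1 + c (V(c, x) = c - 1 = -1 + c)
(V(-5, 5)/(5 + 1) - 19)² = ((-1 - 5)/(5 + 1) - 19)² = (-6/6 - 19)² = ((⅙)*(-6) - 19)² = (-1 - 19)² = (-20)² = 400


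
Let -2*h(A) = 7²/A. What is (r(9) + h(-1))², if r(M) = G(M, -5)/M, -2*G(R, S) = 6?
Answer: 21025/36 ≈ 584.03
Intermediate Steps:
G(R, S) = -3 (G(R, S) = -½*6 = -3)
r(M) = -3/M
h(A) = -49/(2*A) (h(A) = -7²/(2*A) = -49/(2*A))
(r(9) + h(-1))² = (-3/9 - 49/2/(-1))² = (-3*⅑ - 49/2*(-1))² = (-⅓ + 49/2)² = (145/6)² = 21025/36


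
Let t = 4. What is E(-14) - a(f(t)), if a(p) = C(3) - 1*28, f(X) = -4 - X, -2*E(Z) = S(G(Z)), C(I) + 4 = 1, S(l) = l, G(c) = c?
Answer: 38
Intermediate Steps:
C(I) = -3 (C(I) = -4 + 1 = -3)
E(Z) = -Z/2
a(p) = -31 (a(p) = -3 - 1*28 = -3 - 28 = -31)
E(-14) - a(f(t)) = -1/2*(-14) - 1*(-31) = 7 + 31 = 38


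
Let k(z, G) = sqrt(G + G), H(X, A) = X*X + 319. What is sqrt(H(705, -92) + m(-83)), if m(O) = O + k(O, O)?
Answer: sqrt(497261 + I*sqrt(166)) ≈ 705.17 + 0.009*I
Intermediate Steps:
H(X, A) = 319 + X**2 (H(X, A) = X**2 + 319 = 319 + X**2)
k(z, G) = sqrt(2)*sqrt(G) (k(z, G) = sqrt(2*G) = sqrt(2)*sqrt(G))
m(O) = O + sqrt(2)*sqrt(O)
sqrt(H(705, -92) + m(-83)) = sqrt((319 + 705**2) + (-83 + sqrt(2)*sqrt(-83))) = sqrt((319 + 497025) + (-83 + sqrt(2)*(I*sqrt(83)))) = sqrt(497344 + (-83 + I*sqrt(166))) = sqrt(497261 + I*sqrt(166))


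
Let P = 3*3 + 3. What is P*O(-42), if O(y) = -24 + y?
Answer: -792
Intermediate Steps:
P = 12 (P = 9 + 3 = 12)
P*O(-42) = 12*(-24 - 42) = 12*(-66) = -792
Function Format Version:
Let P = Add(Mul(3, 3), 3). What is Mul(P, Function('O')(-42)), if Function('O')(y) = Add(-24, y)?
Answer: -792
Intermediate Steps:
P = 12 (P = Add(9, 3) = 12)
Mul(P, Function('O')(-42)) = Mul(12, Add(-24, -42)) = Mul(12, -66) = -792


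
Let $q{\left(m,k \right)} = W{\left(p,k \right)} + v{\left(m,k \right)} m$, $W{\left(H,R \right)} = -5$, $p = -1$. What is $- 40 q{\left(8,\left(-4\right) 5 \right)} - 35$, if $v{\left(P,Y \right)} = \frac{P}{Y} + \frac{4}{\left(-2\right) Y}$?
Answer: $261$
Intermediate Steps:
$v{\left(P,Y \right)} = - \frac{2}{Y} + \frac{P}{Y}$ ($v{\left(P,Y \right)} = \frac{P}{Y} + 4 \left(- \frac{1}{2 Y}\right) = \frac{P}{Y} - \frac{2}{Y} = - \frac{2}{Y} + \frac{P}{Y}$)
$q{\left(m,k \right)} = -5 + \frac{m \left(-2 + m\right)}{k}$ ($q{\left(m,k \right)} = -5 + \frac{-2 + m}{k} m = -5 + \frac{m \left(-2 + m\right)}{k}$)
$- 40 q{\left(8,\left(-4\right) 5 \right)} - 35 = - 40 \frac{- 5 \left(\left(-4\right) 5\right) + 8 \left(-2 + 8\right)}{\left(-4\right) 5} - 35 = - 40 \frac{\left(-5\right) \left(-20\right) + 8 \cdot 6}{-20} - 35 = - 40 \left(- \frac{100 + 48}{20}\right) - 35 = - 40 \left(\left(- \frac{1}{20}\right) 148\right) - 35 = \left(-40\right) \left(- \frac{37}{5}\right) - 35 = 296 - 35 = 261$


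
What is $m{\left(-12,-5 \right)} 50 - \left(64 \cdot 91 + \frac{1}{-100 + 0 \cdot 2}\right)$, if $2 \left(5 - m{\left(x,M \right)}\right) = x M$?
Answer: $- \frac{707399}{100} \approx -7074.0$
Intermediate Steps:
$m{\left(x,M \right)} = 5 - \frac{M x}{2}$ ($m{\left(x,M \right)} = 5 - \frac{x M}{2} = 5 - \frac{M x}{2}$)
$m{\left(-12,-5 \right)} 50 - \left(64 \cdot 91 + \frac{1}{-100 + 0 \cdot 2}\right) = \left(5 - \left(- \frac{5}{2}\right) \left(-12\right)\right) 50 - \left(64 \cdot 91 + \frac{1}{-100 + 0 \cdot 2}\right) = \left(5 - 30\right) 50 - \left(5824 + \frac{1}{-100 + 0}\right) = \left(-25\right) 50 - \left(5824 + \frac{1}{-100}\right) = -1250 - \left(5824 - \frac{1}{100}\right) = -1250 - \frac{582399}{100} = - \frac{707399}{100}$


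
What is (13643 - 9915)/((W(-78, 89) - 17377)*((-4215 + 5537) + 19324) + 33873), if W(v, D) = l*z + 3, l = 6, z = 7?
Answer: -3728/357802599 ≈ -1.0419e-5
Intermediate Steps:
W(v, D) = 45 (W(v, D) = 6*7 + 3 = 42 + 3 = 45)
(13643 - 9915)/((W(-78, 89) - 17377)*((-4215 + 5537) + 19324) + 33873) = (13643 - 9915)/((45 - 17377)*((-4215 + 5537) + 19324) + 33873) = 3728/(-17332*(1322 + 19324) + 33873) = 3728/(-17332*20646 + 33873) = 3728/(-357836472 + 33873) = 3728/(-357802599) = 3728*(-1/357802599) = -3728/357802599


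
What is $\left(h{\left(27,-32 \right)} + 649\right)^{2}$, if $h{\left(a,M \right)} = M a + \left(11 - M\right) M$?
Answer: $2531281$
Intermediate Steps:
$h{\left(a,M \right)} = M a + M \left(11 - M\right)$
$\left(h{\left(27,-32 \right)} + 649\right)^{2} = \left(- 32 \left(11 + 27 - -32\right) + 649\right)^{2} = \left(- 32 \left(11 + 27 + 32\right) + 649\right)^{2} = \left(\left(-32\right) 70 + 649\right)^{2} = \left(-2240 + 649\right)^{2} = \left(-1591\right)^{2} = 2531281$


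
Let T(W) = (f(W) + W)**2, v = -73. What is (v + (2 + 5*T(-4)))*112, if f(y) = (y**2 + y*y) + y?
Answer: 314608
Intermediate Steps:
f(y) = y + 2*y**2 (f(y) = (y**2 + y**2) + y = 2*y**2 + y = y + 2*y**2)
T(W) = (W + W*(1 + 2*W))**2 (T(W) = (W*(1 + 2*W) + W)**2 = (W + W*(1 + 2*W))**2)
(v + (2 + 5*T(-4)))*112 = (-73 + (2 + 5*(4*(-4)**2*(1 - 4)**2)))*112 = (-73 + (2 + 5*(4*16*(-3)**2)))*112 = (-73 + (2 + 5*(4*16*9)))*112 = (-73 + (2 + 5*576))*112 = (-73 + (2 + 2880))*112 = (-73 + 2882)*112 = 2809*112 = 314608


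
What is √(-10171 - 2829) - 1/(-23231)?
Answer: 1/23231 + 10*I*√130 ≈ 4.3046e-5 + 114.02*I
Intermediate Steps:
√(-10171 - 2829) - 1/(-23231) = √(-13000) - 1*(-1/23231) = 10*I*√130 + 1/23231 = 1/23231 + 10*I*√130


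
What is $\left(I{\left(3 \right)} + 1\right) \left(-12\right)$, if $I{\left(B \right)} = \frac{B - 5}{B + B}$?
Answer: $-8$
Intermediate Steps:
$I{\left(B \right)} = \frac{-5 + B}{2 B}$
$\left(I{\left(3 \right)} + 1\right) \left(-12\right) = \left(\frac{-5 + 3}{2 \cdot 3} + 1\right) \left(-12\right) = \left(\frac{1}{2} \cdot \frac{1}{3} \left(-2\right) + 1\right) \left(-12\right) = \left(- \frac{1}{3} + 1\right) \left(-12\right) = \frac{2}{3} \left(-12\right) = -8$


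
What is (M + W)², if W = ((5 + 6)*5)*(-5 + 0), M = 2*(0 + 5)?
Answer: 70225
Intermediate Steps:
M = 10 (M = 2*5 = 10)
W = -275 (W = (11*5)*(-5) = 55*(-5) = -275)
(M + W)² = (10 - 275)² = (-265)² = 70225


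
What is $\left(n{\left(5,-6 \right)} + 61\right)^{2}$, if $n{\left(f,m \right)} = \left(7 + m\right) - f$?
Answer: $3249$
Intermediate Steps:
$n{\left(f,m \right)} = 7 + m - f$
$\left(n{\left(5,-6 \right)} + 61\right)^{2} = \left(\left(7 - 6 - 5\right) + 61\right)^{2} = \left(-4 + 61\right)^{2} = 57^{2} = 3249$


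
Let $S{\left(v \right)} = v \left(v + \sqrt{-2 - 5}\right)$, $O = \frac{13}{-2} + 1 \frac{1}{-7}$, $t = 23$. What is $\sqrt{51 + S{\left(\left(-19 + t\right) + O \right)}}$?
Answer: $\frac{\sqrt{11365 - 518 i \sqrt{7}}}{14} \approx 7.6285 - 0.4583 i$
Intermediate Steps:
$O = - \frac{93}{14}$ ($O = 13 \left(- \frac{1}{2}\right) + 1 \left(- \frac{1}{7}\right) = - \frac{13}{2} - \frac{1}{7} = - \frac{93}{14} \approx -6.6429$)
$S{\left(v \right)} = v \left(v + i \sqrt{7}\right)$ ($S{\left(v \right)} = v \left(v + \sqrt{-7}\right) = v \left(v + i \sqrt{7}\right)$)
$\sqrt{51 + S{\left(\left(-19 + t\right) + O \right)}} = \sqrt{51 + \left(\left(-19 + 23\right) - \frac{93}{14}\right) \left(\left(\left(-19 + 23\right) - \frac{93}{14}\right) + i \sqrt{7}\right)} = \sqrt{51 + \left(4 - \frac{93}{14}\right) \left(\left(4 - \frac{93}{14}\right) + i \sqrt{7}\right)} = \sqrt{51 - \frac{37 \left(- \frac{37}{14} + i \sqrt{7}\right)}{14}} = \sqrt{51 + \left(\frac{1369}{196} - \frac{37 i \sqrt{7}}{14}\right)} = \sqrt{\frac{11365}{196} - \frac{37 i \sqrt{7}}{14}}$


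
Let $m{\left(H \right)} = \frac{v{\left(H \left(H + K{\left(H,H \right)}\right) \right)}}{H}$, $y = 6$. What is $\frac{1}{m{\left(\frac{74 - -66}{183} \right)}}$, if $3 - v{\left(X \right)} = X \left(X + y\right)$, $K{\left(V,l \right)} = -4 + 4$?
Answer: $- \frac{857988180}{957927037} \approx -0.89567$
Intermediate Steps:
$K{\left(V,l \right)} = 0$
$v{\left(X \right)} = 3 - X \left(6 + X\right)$ ($v{\left(X \right)} = 3 - X \left(X + 6\right) = 3 - X \left(6 + X\right)$)
$m{\left(H \right)} = \frac{3 - H^{4} - 6 H^{2}}{H}$ ($m{\left(H \right)} = \frac{3 - \left(H \left(H + 0\right)\right)^{2} - 6 H \left(H + 0\right)}{H} = \frac{3 - \left(H H\right)^{2} - 6 H H}{H} = \frac{3 - \left(H^{2}\right)^{2} - 6 H^{2}}{H} = \frac{3 - H^{4} - 6 H^{2}}{H}$)
$\frac{1}{m{\left(\frac{74 - -66}{183} \right)}} = \frac{1}{- \left(\frac{74 - -66}{183}\right)^{3} - 6 \frac{74 - -66}{183} + \frac{3}{\left(74 - -66\right) \frac{1}{183}}} = \frac{1}{- \left(\left(74 + 66\right) \frac{1}{183}\right)^{3} - 6 \left(74 + 66\right) \frac{1}{183} + \frac{3}{\left(74 + 66\right) \frac{1}{183}}} = \frac{1}{- \left(140 \cdot \frac{1}{183}\right)^{3} - 6 \cdot 140 \cdot \frac{1}{183} + \frac{3}{140 \cdot \frac{1}{183}}} = \frac{1}{- \left(\frac{140}{183}\right)^{3} - \frac{280}{61} + \frac{3}{\frac{140}{183}}} = \frac{1}{\left(-1\right) \frac{2744000}{6128487} - \frac{280}{61} + 3 \cdot \frac{183}{140}} = \frac{1}{- \frac{2744000}{6128487} - \frac{280}{61} + \frac{549}{140}} = \frac{1}{- \frac{957927037}{857988180}} = - \frac{857988180}{957927037}$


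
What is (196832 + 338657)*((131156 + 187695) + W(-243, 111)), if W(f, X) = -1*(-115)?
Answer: 170802784374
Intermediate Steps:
W(f, X) = 115
(196832 + 338657)*((131156 + 187695) + W(-243, 111)) = (196832 + 338657)*((131156 + 187695) + 115) = 535489*(318851 + 115) = 535489*318966 = 170802784374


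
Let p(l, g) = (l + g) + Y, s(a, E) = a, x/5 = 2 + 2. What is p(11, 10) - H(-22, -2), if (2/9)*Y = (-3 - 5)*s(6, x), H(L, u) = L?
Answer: -173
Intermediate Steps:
x = 20 (x = 5*(2 + 2) = 5*4 = 20)
Y = -216 (Y = 9*((-3 - 5)*6)/2 = 9*(-8*6)/2 = (9/2)*(-48) = -216)
p(l, g) = -216 + g + l (p(l, g) = (l + g) - 216 = (g + l) - 216 = -216 + g + l)
p(11, 10) - H(-22, -2) = (-216 + 10 + 11) - 1*(-22) = -195 + 22 = -173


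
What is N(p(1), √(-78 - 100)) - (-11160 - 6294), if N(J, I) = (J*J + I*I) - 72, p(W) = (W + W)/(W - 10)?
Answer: 1393528/81 ≈ 17204.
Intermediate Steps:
p(W) = 2*W/(-10 + W) (p(W) = (2*W)/(-10 + W) = 2*W/(-10 + W))
N(J, I) = -72 + I² + J² (N(J, I) = (J² + I²) - 72 = (I² + J²) - 72 = -72 + I² + J²)
N(p(1), √(-78 - 100)) - (-11160 - 6294) = (-72 + (√(-78 - 100))² + (2*1/(-10 + 1))²) - (-11160 - 6294) = (-72 + (√(-178))² + (2*1/(-9))²) - 1*(-17454) = (-72 + (I*√178)² + (2*1*(-⅑))²) + 17454 = (-72 - 178 + (-2/9)²) + 17454 = (-72 - 178 + 4/81) + 17454 = -20246/81 + 17454 = 1393528/81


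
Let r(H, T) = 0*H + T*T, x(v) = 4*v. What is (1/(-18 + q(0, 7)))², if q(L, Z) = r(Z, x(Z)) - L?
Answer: 1/586756 ≈ 1.7043e-6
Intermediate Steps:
r(H, T) = T² (r(H, T) = 0 + T² = T²)
q(L, Z) = -L + 16*Z² (q(L, Z) = (4*Z)² - L = 16*Z² - L = -L + 16*Z²)
(1/(-18 + q(0, 7)))² = (1/(-18 + (-1*0 + 16*7²)))² = (1/(-18 + (0 + 16*49)))² = (1/(-18 + (0 + 784)))² = (1/(-18 + 784))² = (1/766)² = 1/586756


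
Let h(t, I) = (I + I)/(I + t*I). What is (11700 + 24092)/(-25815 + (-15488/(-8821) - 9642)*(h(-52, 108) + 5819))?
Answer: -16101782832/25247668311463 ≈ -0.00063775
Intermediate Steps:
h(t, I) = 2*I/(I + I*t) (h(t, I) = (2*I)/(I + I*t) = 2*I/(I + I*t))
(11700 + 24092)/(-25815 + (-15488/(-8821) - 9642)*(h(-52, 108) + 5819)) = (11700 + 24092)/(-25815 + (-15488/(-8821) - 9642)*(2/(1 - 52) + 5819)) = 35792/(-25815 + (-15488*(-1/8821) - 9642)*(2/(-51) + 5819)) = 35792/(-25815 + (15488/8821 - 9642)*(2*(-1/51) + 5819)) = 35792/(-25815 - 85036594*(-2/51 + 5819)/8821) = 35792/(-25815 - 85036594/8821*296767/51) = 35792/(-25815 - 25236054891598/449871) = 35792/(-25247668311463/449871) = 35792*(-449871/25247668311463) = -16101782832/25247668311463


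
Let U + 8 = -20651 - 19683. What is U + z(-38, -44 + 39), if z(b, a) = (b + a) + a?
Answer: -40390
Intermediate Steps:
z(b, a) = b + 2*a (z(b, a) = (a + b) + a = b + 2*a)
U = -40342 (U = -8 + (-20651 - 19683) = -8 - 40334 = -40342)
U + z(-38, -44 + 39) = -40342 + (-38 + 2*(-44 + 39)) = -40342 + (-38 + 2*(-5)) = -40342 + (-38 - 10) = -40342 - 48 = -40390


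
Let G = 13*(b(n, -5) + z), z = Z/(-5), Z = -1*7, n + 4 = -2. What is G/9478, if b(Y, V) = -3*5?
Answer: -442/23695 ≈ -0.018654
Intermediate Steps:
n = -6 (n = -4 - 2 = -6)
Z = -7
b(Y, V) = -15
z = 7/5 (z = -7/(-5) = -7*(-⅕) = 7/5 ≈ 1.4000)
G = -884/5 (G = 13*(-15 + 7/5) = 13*(-68/5) = -884/5 ≈ -176.80)
G/9478 = -884/5/9478 = -884/5*1/9478 = -442/23695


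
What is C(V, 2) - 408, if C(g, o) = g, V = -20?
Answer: -428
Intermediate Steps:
C(V, 2) - 408 = -20 - 408 = -428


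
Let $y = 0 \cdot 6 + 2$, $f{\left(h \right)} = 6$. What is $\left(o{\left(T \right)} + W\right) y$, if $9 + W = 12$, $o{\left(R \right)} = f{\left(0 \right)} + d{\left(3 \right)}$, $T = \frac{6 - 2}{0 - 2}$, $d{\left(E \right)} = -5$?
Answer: $8$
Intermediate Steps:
$T = -2$ ($T = \frac{4}{-2} = 4 \left(- \frac{1}{2}\right) = -2$)
$y = 2$ ($y = 0 + 2 = 2$)
$o{\left(R \right)} = 1$ ($o{\left(R \right)} = 6 - 5 = 1$)
$W = 3$ ($W = -9 + 12 = 3$)
$\left(o{\left(T \right)} + W\right) y = \left(1 + 3\right) 2 = 4 \cdot 2 = 8$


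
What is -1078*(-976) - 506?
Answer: 1051622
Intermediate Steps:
-1078*(-976) - 506 = 1052128 - 506 = 1051622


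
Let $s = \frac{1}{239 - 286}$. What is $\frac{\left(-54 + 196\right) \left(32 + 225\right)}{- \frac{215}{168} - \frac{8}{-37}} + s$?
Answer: $- \frac{10661801699}{310717} \approx -34314.0$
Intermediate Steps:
$s = - \frac{1}{47}$ ($s = \frac{1}{-47} = - \frac{1}{47} \approx -0.021277$)
$\frac{\left(-54 + 196\right) \left(32 + 225\right)}{- \frac{215}{168} - \frac{8}{-37}} + s = \frac{\left(-54 + 196\right) \left(32 + 225\right)}{- \frac{215}{168} - \frac{8}{-37}} - \frac{1}{47} = \frac{142 \cdot 257}{\left(-215\right) \frac{1}{168} - - \frac{8}{37}} - \frac{1}{47} = \frac{36494}{- \frac{215}{168} + \frac{8}{37}} - \frac{1}{47} = \frac{36494}{- \frac{6611}{6216}} - \frac{1}{47} = 36494 \left(- \frac{6216}{6611}\right) - \frac{1}{47} = - \frac{226846704}{6611} - \frac{1}{47} = - \frac{10661801699}{310717}$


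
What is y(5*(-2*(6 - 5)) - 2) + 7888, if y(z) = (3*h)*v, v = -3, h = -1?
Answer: 7897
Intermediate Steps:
y(z) = 9 (y(z) = (3*(-1))*(-3) = -3*(-3) = 9)
y(5*(-2*(6 - 5)) - 2) + 7888 = 9 + 7888 = 7897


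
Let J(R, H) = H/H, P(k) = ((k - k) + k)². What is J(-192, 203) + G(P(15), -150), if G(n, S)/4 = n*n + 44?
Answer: 202677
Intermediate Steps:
P(k) = k² (P(k) = (0 + k)² = k²)
J(R, H) = 1
G(n, S) = 176 + 4*n² (G(n, S) = 4*(n*n + 44) = 4*(n² + 44) = 4*(44 + n²) = 176 + 4*n²)
J(-192, 203) + G(P(15), -150) = 1 + (176 + 4*(15²)²) = 1 + (176 + 4*225²) = 1 + (176 + 4*50625) = 1 + (176 + 202500) = 1 + 202676 = 202677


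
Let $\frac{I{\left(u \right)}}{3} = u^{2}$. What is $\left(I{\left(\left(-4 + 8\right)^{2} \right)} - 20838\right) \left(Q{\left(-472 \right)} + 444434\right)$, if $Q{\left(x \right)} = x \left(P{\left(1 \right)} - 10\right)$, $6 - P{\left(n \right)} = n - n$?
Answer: $-8957682540$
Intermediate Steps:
$P{\left(n \right)} = 6$ ($P{\left(n \right)} = 6 - \left(n - n\right) = 6 - 0 = 6 + 0 = 6$)
$Q{\left(x \right)} = - 4 x$ ($Q{\left(x \right)} = x \left(6 - 10\right) = x \left(-4\right) = - 4 x$)
$I{\left(u \right)} = 3 u^{2}$
$\left(I{\left(\left(-4 + 8\right)^{2} \right)} - 20838\right) \left(Q{\left(-472 \right)} + 444434\right) = \left(3 \left(\left(-4 + 8\right)^{2}\right)^{2} - 20838\right) \left(\left(-4\right) \left(-472\right) + 444434\right) = \left(3 \left(4^{2}\right)^{2} - 20838\right) \left(1888 + 444434\right) = \left(3 \cdot 16^{2} - 20838\right) 446322 = \left(3 \cdot 256 - 20838\right) 446322 = \left(768 - 20838\right) 446322 = \left(-20070\right) 446322 = -8957682540$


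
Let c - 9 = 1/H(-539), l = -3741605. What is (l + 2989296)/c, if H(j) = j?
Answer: -405494551/4850 ≈ -83607.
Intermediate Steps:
c = 4850/539 (c = 9 + 1/(-539) = 9 - 1/539 = 4850/539 ≈ 8.9981)
(l + 2989296)/c = (-3741605 + 2989296)/(4850/539) = -752309*539/4850 = -405494551/4850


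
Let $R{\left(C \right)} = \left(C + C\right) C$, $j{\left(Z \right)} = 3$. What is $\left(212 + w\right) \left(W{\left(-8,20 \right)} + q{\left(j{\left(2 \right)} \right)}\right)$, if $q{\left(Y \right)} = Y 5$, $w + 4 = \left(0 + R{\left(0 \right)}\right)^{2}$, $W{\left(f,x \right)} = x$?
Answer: $7280$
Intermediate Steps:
$R{\left(C \right)} = 2 C^{2}$ ($R{\left(C \right)} = 2 C C = 2 C^{2}$)
$w = -4$ ($w = -4 + \left(0 + 2 \cdot 0^{2}\right)^{2} = -4 + \left(0 + 2 \cdot 0\right)^{2} = -4 + \left(0 + 0\right)^{2} = -4 + 0^{2} = -4 + 0 = -4$)
$q{\left(Y \right)} = 5 Y$
$\left(212 + w\right) \left(W{\left(-8,20 \right)} + q{\left(j{\left(2 \right)} \right)}\right) = \left(212 - 4\right) \left(20 + 5 \cdot 3\right) = 208 \left(20 + 15\right) = 208 \cdot 35 = 7280$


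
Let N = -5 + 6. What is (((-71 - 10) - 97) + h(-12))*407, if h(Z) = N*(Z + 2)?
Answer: -76516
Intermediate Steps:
N = 1
h(Z) = 2 + Z (h(Z) = 1*(Z + 2) = 1*(2 + Z) = 2 + Z)
(((-71 - 10) - 97) + h(-12))*407 = (((-71 - 10) - 97) + (2 - 12))*407 = ((-81 - 97) - 10)*407 = (-178 - 10)*407 = -188*407 = -76516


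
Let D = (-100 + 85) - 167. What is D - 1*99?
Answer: -281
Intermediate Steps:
D = -182 (D = -15 - 167 = -182)
D - 1*99 = -182 - 1*99 = -182 - 99 = -281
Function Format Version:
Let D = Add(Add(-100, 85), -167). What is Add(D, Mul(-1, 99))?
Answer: -281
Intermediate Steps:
D = -182 (D = Add(-15, -167) = -182)
Add(D, Mul(-1, 99)) = Add(-182, Mul(-1, 99)) = Add(-182, -99) = -281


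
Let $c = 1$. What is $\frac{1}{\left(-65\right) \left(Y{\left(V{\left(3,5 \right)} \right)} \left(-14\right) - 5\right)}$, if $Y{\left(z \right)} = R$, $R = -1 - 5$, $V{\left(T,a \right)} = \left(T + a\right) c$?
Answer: $- \frac{1}{5135} \approx -0.00019474$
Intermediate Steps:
$V{\left(T,a \right)} = T + a$ ($V{\left(T,a \right)} = \left(T + a\right) 1 = T + a$)
$R = -6$
$Y{\left(z \right)} = -6$
$\frac{1}{\left(-65\right) \left(Y{\left(V{\left(3,5 \right)} \right)} \left(-14\right) - 5\right)} = \frac{1}{\left(-65\right) \left(\left(-6\right) \left(-14\right) - 5\right)} = \frac{1}{\left(-65\right) \left(84 - 5\right)} = \frac{1}{\left(-65\right) 79} = \frac{1}{-5135} = - \frac{1}{5135}$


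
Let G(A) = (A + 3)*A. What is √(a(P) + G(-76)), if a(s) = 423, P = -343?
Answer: √5971 ≈ 77.272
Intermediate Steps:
G(A) = A*(3 + A) (G(A) = (3 + A)*A = A*(3 + A))
√(a(P) + G(-76)) = √(423 - 76*(3 - 76)) = √(423 - 76*(-73)) = √(423 + 5548) = √5971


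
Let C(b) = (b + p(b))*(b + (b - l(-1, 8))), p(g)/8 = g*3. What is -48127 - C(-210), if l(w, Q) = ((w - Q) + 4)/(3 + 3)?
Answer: -2248752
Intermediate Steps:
l(w, Q) = ⅔ - Q/6 + w/6 (l(w, Q) = (4 + w - Q)/6 = (4 + w - Q)*(⅙) = ⅔ - Q/6 + w/6)
p(g) = 24*g (p(g) = 8*(g*3) = 8*(3*g) = 24*g)
C(b) = 25*b*(⅚ + 2*b) (C(b) = (b + 24*b)*(b + (b - (⅔ - ⅙*8 + (⅙)*(-1)))) = (25*b)*(b + (b - (⅔ - 4/3 - ⅙))) = (25*b)*(b + (b - 1*(-⅚))) = (25*b)*(b + (b + ⅚)) = (25*b)*(b + (⅚ + b)) = (25*b)*(⅚ + 2*b) = 25*b*(⅚ + 2*b))
-48127 - C(-210) = -48127 - 25*(-210)*(5 + 12*(-210))/6 = -48127 - 25*(-210)*(5 - 2520)/6 = -48127 - 25*(-210)*(-2515)/6 = -48127 - 1*2200625 = -48127 - 2200625 = -2248752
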